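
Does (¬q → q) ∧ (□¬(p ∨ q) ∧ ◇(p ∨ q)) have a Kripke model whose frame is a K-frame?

1. (¬q → q) ∧ (□¬(p ∨ q) ∧ ◇(p ∨ q)), u
2. ¬q → q, u
3. □¬(p ∨ q) ∧ ◇(p ∨ q), u
4. □¬(p ∨ q), u
5. ◇(p ∨ q), u
6. q, u
7. p ∨ q, v
8. ¬(p ∨ q), v
9. ¬p, v
10. ¬q, v
11. q, v
Accessibility: uRv
Branch closes: q and ¬q both at v.
All branches of the tableau close; one closing branch shown above.

Unsatisfiable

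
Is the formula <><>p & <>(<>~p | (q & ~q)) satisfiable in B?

1. <><>p & <>(<>~p | (q & ~q)), w0
2. <><>p, w0
3. <>(<>~p | (q & ~q)), w0
4. <>p, w1
5. <>~p | (q & ~q), w2
6. <>~p, w2
7. p, w3
8. ~p, w4
Accessibility: w0Rw0, w0Rw1, w0Rw2, w1Rw0, w1Rw1, w1Rw3, w2Rw0, w2Rw2, w2Rw4, w3Rw1, w3Rw3, w4Rw2, w4Rw4

Satisfiable (open branch found)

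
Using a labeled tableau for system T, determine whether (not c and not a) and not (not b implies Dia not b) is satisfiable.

1. (not c and not a) and not (not b implies Dia not b), u
2. not c and not a, u
3. not (not b implies Dia not b), u
4. not c, u
5. not a, u
6. not b, u
7. not Dia not b, u
8. b, u
Accessibility: uRu
Branch closes: b and not b both at u.
Every branch closes; the branch above is one of them.

No, unsatisfiable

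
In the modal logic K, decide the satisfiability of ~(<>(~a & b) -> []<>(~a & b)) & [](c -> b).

Satisfiable (open branch found)

1. ~(<>(~a & b) -> []<>(~a & b)) & [](c -> b), u
2. ~(<>(~a & b) -> []<>(~a & b)), u
3. [](c -> b), u
4. <>(~a & b), u
5. ~[]<>(~a & b), u
6. ~a & b, v
7. ~a, v
8. b, v
9. c -> b, v
10. ~<>(~a & b), w
11. c -> b, w
12. b, w
Accessibility: uRv, uRw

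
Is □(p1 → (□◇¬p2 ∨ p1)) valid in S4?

Valid

Tableau for the negation ¬□(p1 → (□◇¬p2 ∨ p1)):
1. ¬□(p1 → (□◇¬p2 ∨ p1)), u
2. ¬(p1 → (□◇¬p2 ∨ p1)), v   [¬□-rule on 1: fresh world v, uRv]
3. p1, v   [¬→-rule on 2]
4. ¬(□◇¬p2 ∨ p1), v   [¬→-rule on 2]
5. ¬□◇¬p2, v   [¬∨-rule on 4]
6. ¬p1, v   [¬∨-rule on 4]
Accessibility: uRu, uRv, vRv
Branch closes: p1 and ¬p1 both at v.
Every branch of the negation's tableau closes; the branch above is one of them.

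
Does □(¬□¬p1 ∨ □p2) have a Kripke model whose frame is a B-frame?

Satisfiable

1. □(¬□¬p1 ∨ □p2), 0
2. ¬□¬p1 ∨ □p2, 0
3. □p2, 0
4. p2, 0
Accessibility: 0R0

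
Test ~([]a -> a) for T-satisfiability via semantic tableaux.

1. ~([]a -> a), w0
2. []a, w0
3. ~a, w0
4. a, w0
Accessibility: w0Rw0
Branch closes: a and ~a both at w0.
All branches of the tableau close; one closing branch shown above.

No, unsatisfiable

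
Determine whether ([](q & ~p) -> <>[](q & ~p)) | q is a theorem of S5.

Valid

Tableau for the negation ~(([](q & ~p) -> <>[](q & ~p)) | q):
1. ~(([](q & ~p) -> <>[](q & ~p)) | q), w0
2. ~([](q & ~p) -> <>[](q & ~p)), w0
3. ~q, w0
4. [](q & ~p), w0
5. ~<>[](q & ~p), w0
6. q & ~p, w0
7. q, w0
8. ~p, w0
Accessibility: w0Rw0
Branch closes: q and ~q both at w0.
All branches of the negation close; one closing branch shown above.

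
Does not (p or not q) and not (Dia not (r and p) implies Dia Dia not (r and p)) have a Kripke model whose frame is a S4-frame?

Unsatisfiable (every branch closes)

1. not (p or not q) and not (Dia not (r and p) implies Dia Dia not (r and p)), 0
2. not (p or not q), 0   [and-rule on 1]
3. not (Dia not (r and p) implies Dia Dia not (r and p)), 0   [and-rule on 1]
4. not p, 0   [neg-or-rule on 2]
5. q, 0   [neg-or-rule on 2]
6. Dia not (r and p), 0   [neg-implies-rule on 3]
7. not Dia Dia not (r and p), 0   [neg-implies-rule on 3]
8. not Dia not (r and p), 0   [neg-Dia-rule on 7 via 0R0]
9. r and p, 0   [neg-Dia-rule on 8 via 0R0]
10. r, 0   [and-rule on 9]
11. p, 0   [and-rule on 9]
Accessibility: 0R0
Branch closes: p and not p both at 0.
All branches of the tableau close; one closing branch shown above.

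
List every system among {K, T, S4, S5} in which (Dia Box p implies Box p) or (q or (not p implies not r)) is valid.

S5

S4-tableau for the negation not ((Dia Box p implies Box p) or (q or (not p implies not r))):
1. not ((Dia Box p implies Box p) or (q or (not p implies not r))), 0
2. not (Dia Box p implies Box p), 0
3. not (q or (not p implies not r)), 0
4. Dia Box p, 0
5. not Box p, 0
6. not q, 0
7. not (not p implies not r), 0
8. not p, 0
9. r, 0
10. Box p, 1
11. p, 1
12. not p, 2
Accessibility: 0R0, 0R1, 0R2, 1R1, 2R2
Complete open branch: countermodel on an S4-frame, so not valid in S4, nor in K, T (the same frame is also a K-frame and a T-frame).
S5-tableau for the negation not ((Dia Box p implies Box p) or (q or (not p implies not r))):
1. not ((Dia Box p implies Box p) or (q or (not p implies not r))), 0
2. not (Dia Box p implies Box p), 0
3. not (q or (not p implies not r)), 0
4. Dia Box p, 0
5. not Box p, 0
6. not q, 0
7. not (not p implies not r), 0
8. not p, 0
9. r, 0
10. Box p, 1
11. p, 0
Accessibility: 0R0, 0R1, 1R0, 1R1
Branch closes: p and not p both at 0.
Every branch closes (one shown): valid in S5.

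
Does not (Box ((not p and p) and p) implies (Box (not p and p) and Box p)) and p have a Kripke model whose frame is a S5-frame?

1. not (Box ((not p and p) and p) implies (Box (not p and p) and Box p)) and p, u
2. not (Box ((not p and p) and p) implies (Box (not p and p) and Box p)), u
3. p, u
4. Box ((not p and p) and p), u
5. not (Box (not p and p) and Box p), u
6. (not p and p) and p, u
7. not p and p, u
8. not p, u
Accessibility: uRu
Branch closes: p and not p both at u.
Every branch closes; the branch above is one of them.

Unsatisfiable (every branch closes)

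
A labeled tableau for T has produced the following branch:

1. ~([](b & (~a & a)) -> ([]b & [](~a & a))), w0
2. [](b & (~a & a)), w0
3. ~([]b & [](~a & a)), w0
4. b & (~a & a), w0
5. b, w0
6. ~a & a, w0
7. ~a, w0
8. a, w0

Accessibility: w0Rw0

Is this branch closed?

Both a and ~a appear at w0.

Closed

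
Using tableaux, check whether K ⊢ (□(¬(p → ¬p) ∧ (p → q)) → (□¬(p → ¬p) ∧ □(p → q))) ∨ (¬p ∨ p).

Valid

Tableau for the negation ¬((□(¬(p → ¬p) ∧ (p → q)) → (□¬(p → ¬p) ∧ □(p → q))) ∨ (¬p ∨ p)):
1. ¬((□(¬(p → ¬p) ∧ (p → q)) → (□¬(p → ¬p) ∧ □(p → q))) ∨ (¬p ∨ p)), u
2. ¬(□(¬(p → ¬p) ∧ (p → q)) → (□¬(p → ¬p) ∧ □(p → q))), u
3. ¬(¬p ∨ p), u
4. □(¬(p → ¬p) ∧ (p → q)), u
5. ¬(□¬(p → ¬p) ∧ □(p → q)), u
6. p, u
7. ¬p, u
Branch closes: p and ¬p both at u.
Every branch of the negation's tableau closes; the branch above is one of them.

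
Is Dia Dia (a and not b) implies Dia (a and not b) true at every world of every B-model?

Not valid

Tableau for the negation not (Dia Dia (a and not b) implies Dia (a and not b)):
1. not (Dia Dia (a and not b) implies Dia (a and not b)), 0
2. Dia Dia (a and not b), 0   [neg-implies-rule on 1]
3. not Dia (a and not b), 0   [neg-implies-rule on 1]
4. not (a and not b), 0   [neg-Dia-rule on 3 via 0R0]
5. b, 0   [neg-and-rule on 4 (branches; this branch)]
6. Dia (a and not b), 1   [Dia-rule on 2: fresh world 1, 0R1]
7. not (a and not b), 1   [neg-Dia-rule on 3 via 0R1]
8. b, 1   [neg-and-rule on 7 (branches; this branch)]
9. a and not b, 2   [Dia-rule on 6: fresh world 2, 1R2]
10. a, 2   [and-rule on 9]
11. not b, 2   [and-rule on 9]
Accessibility: 0R0, 0R1, 1R0, 1R1, 1R2, 2R1, 2R2
The negation has an open branch (countermodel exists).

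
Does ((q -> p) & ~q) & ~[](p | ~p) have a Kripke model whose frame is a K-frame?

1. ((q -> p) & ~q) & ~[](p | ~p), w0
2. (q -> p) & ~q, w0
3. ~[](p | ~p), w0
4. q -> p, w0
5. ~q, w0
6. p, w0
7. ~(p | ~p), w1
8. ~p, w1
9. p, w1
Accessibility: w0Rw1
Branch closes: p and ~p both at w1.
All branches of the tableau close; one closing branch shown above.

Unsatisfiable (every branch closes)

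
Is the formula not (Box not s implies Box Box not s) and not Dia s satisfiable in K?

1. not (Box not s implies Box Box not s) and not Dia s, w0
2. not (Box not s implies Box Box not s), w0   [and-rule on 1]
3. not Dia s, w0   [and-rule on 1]
4. Box not s, w0   [neg-implies-rule on 2]
5. not Box Box not s, w0   [neg-implies-rule on 2]
6. not Box not s, w1   [neg-Box-rule on 5: fresh world w1, w0Rw1]
7. not s, w1   [neg-Dia-rule on 3 via w0Rw1]
8. s, w2   [neg-Box-rule on 6: fresh world w2, w1Rw2]
Accessibility: w0Rw1, w1Rw2

Satisfiable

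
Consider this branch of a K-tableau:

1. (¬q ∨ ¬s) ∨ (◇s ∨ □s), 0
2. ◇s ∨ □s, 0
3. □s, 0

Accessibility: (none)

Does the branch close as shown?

No world carries both an atom and its negation.

Open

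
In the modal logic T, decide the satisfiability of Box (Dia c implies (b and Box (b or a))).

1. Box (Dia c implies (b and Box (b or a))), w0
2. Dia c implies (b and Box (b or a)), w0   [Box-rule on 1 via w0Rw0]
3. b and Box (b or a), w0   [implies-rule on 2 (branches; this branch)]
4. b, w0   [and-rule on 3]
5. Box (b or a), w0   [and-rule on 3]
6. b or a, w0   [Box-rule on 5 via w0Rw0]
7. a, w0   [or-rule on 6 (branches; this branch)]
Accessibility: w0Rw0

Satisfiable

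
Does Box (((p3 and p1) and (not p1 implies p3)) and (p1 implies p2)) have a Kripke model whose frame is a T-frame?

Yes, satisfiable

1. Box (((p3 and p1) and (not p1 implies p3)) and (p1 implies p2)), u
2. ((p3 and p1) and (not p1 implies p3)) and (p1 implies p2), u
3. (p3 and p1) and (not p1 implies p3), u
4. p1 implies p2, u
5. p3 and p1, u
6. not p1 implies p3, u
7. p3, u
8. p1, u
9. p2, u
Accessibility: uRu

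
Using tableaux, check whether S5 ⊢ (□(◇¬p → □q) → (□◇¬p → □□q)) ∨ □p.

Yes, valid

Tableau for the negation ¬((□(◇¬p → □q) → (□◇¬p → □□q)) ∨ □p):
1. ¬((□(◇¬p → □q) → (□◇¬p → □□q)) ∨ □p), w0
2. ¬(□(◇¬p → □q) → (□◇¬p → □□q)), w0
3. ¬□p, w0
4. □(◇¬p → □q), w0
5. ¬(□◇¬p → □□q), w0
6. □◇¬p, w0
7. ¬□□q, w0
8. ◇¬p → □q, w0
9. ◇¬p, w0
10. □q, w0
11. q, w0
12. ¬p, w1
13. ◇¬p → □q, w1
14. ◇¬p, w1
15. q, w1
16. □q, w1
17. ¬□q, w2
18. ◇¬p → □q, w2
19. ◇¬p, w2
20. q, w2
21. □q, w2
22. ¬p, w3
23. ◇¬p → □q, w3
24. ◇¬p, w3
25. q, w3
26. □q, w3
27. ¬p, w4
28. ◇¬p → □q, w4
29. ◇¬p, w4
30. q, w4
31. □q, w4
32. ¬q, w5
33. ◇¬p → □q, w5
34. ◇¬p, w5
35. q, w5
Accessibility: w0Rw0, w0Rw1, w0Rw2, w0Rw3, w0Rw4, w0Rw5, w1Rw0, w1Rw1, w1Rw2, w1Rw3, w1Rw4, w1Rw5, w2Rw0, w2Rw1, w2Rw2, w2Rw3, w2Rw4, w2Rw5, w3Rw0, w3Rw1, w3Rw2, w3Rw3, w3Rw4, w3Rw5, w4Rw0, w4Rw1, w4Rw2, w4Rw3, w4Rw4, w4Rw5, w5Rw0, w5Rw1, w5Rw2, w5Rw3, w5Rw4, w5Rw5
Branch closes: q and ¬q both at w5.
Every branch of the negation's tableau closes; the branch above is one of them.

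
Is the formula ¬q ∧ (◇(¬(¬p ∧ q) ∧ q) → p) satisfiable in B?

1. ¬q ∧ (◇(¬(¬p ∧ q) ∧ q) → p), u
2. ¬q, u
3. ◇(¬(¬p ∧ q) ∧ q) → p, u
4. p, u
Accessibility: uRu

Yes, satisfiable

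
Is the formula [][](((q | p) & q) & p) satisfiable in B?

Satisfiable

1. [][](((q | p) & q) & p), u
2. [](((q | p) & q) & p), u
3. ((q | p) & q) & p, u
4. (q | p) & q, u
5. p, u
6. q | p, u
7. q, u
Accessibility: uRu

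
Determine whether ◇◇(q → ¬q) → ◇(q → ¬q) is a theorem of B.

Invalid (countermodel exists)

Tableau for the negation ¬(◇◇(q → ¬q) → ◇(q → ¬q)):
1. ¬(◇◇(q → ¬q) → ◇(q → ¬q)), u
2. ◇◇(q → ¬q), u
3. ¬◇(q → ¬q), u
4. ¬(q → ¬q), u
5. q, u
6. ◇(q → ¬q), v
7. ¬(q → ¬q), v
8. q, v
9. q → ¬q, w
10. ¬q, w
Accessibility: uRu, uRv, vRu, vRv, vRw, wRv, wRw
The negation has an open branch (countermodel exists).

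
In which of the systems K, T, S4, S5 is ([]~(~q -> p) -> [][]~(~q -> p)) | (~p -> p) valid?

S4-tableau for the negation ~(([]~(~q -> p) -> [][]~(~q -> p)) | (~p -> p)):
1. ~(([]~(~q -> p) -> [][]~(~q -> p)) | (~p -> p)), w0
2. ~([]~(~q -> p) -> [][]~(~q -> p)), w0
3. ~(~p -> p), w0
4. []~(~q -> p), w0
5. ~[][]~(~q -> p), w0
6. ~p, w0
7. ~(~q -> p), w0
8. ~q, w0
9. ~[]~(~q -> p), w1
10. ~(~q -> p), w1
11. ~q, w1
12. ~p, w1
13. ~q -> p, w2
14. ~(~q -> p), w2
15. ~q, w2
16. ~p, w2
17. p, w2
Accessibility: w0Rw0, w0Rw1, w0Rw2, w1Rw1, w1Rw2, w2Rw2
Branch closes: p and ~p both at w2.
Every branch closes (one shown): valid in S4, hence also in S5 (every theorem of S4 is a theorem of S5).
T-tableau for the negation ~(([]~(~q -> p) -> [][]~(~q -> p)) | (~p -> p)):
1. ~(([]~(~q -> p) -> [][]~(~q -> p)) | (~p -> p)), w0
2. ~([]~(~q -> p) -> [][]~(~q -> p)), w0
3. ~(~p -> p), w0
4. []~(~q -> p), w0
5. ~[][]~(~q -> p), w0
6. ~p, w0
7. ~(~q -> p), w0
8. ~q, w0
9. ~[]~(~q -> p), w1
10. ~(~q -> p), w1
11. ~q, w1
12. ~p, w1
13. ~q -> p, w2
14. p, w2
Accessibility: w0Rw0, w0Rw1, w1Rw1, w1Rw2, w2Rw2
Complete open branch: countermodel on a T-frame, so not valid in T, nor in K (the same frame is also a K-frame).

S4, S5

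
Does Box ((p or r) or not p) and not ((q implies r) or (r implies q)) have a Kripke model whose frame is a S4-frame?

Unsatisfiable (every branch closes)

1. Box ((p or r) or not p) and not ((q implies r) or (r implies q)), u
2. Box ((p or r) or not p), u
3. not ((q implies r) or (r implies q)), u
4. not (q implies r), u
5. not (r implies q), u
6. q, u
7. not r, u
8. r, u
9. not q, u
Accessibility: uRu
Branch closes: r and not r both at u.
All branches of the tableau close; one closing branch shown above.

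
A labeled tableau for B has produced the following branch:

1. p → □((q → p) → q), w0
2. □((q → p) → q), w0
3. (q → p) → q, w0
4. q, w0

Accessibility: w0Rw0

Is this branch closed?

Not closed

No atom appears with both signs at the same world.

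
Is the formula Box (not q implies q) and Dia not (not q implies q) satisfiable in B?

1. Box (not q implies q) and Dia not (not q implies q), u
2. Box (not q implies q), u   [and-rule on 1]
3. Dia not (not q implies q), u   [and-rule on 1]
4. not q implies q, u   [Box-rule on 2 via uRu]
5. q, u   [implies-rule on 4 (branches; this branch)]
6. not (not q implies q), v   [Dia-rule on 3: fresh world v, uRv]
7. not q, v   [neg-implies-rule on 6]
8. not q implies q, v   [Box-rule on 2 via uRv]
9. q, v   [implies-rule on 8 (branches; this branch)]
Accessibility: uRu, uRv, vRu, vRv
Branch closes: q and not q both at v.
(One branch shown.) All branches close.

Unsatisfiable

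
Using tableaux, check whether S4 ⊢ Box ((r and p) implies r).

Yes, valid

Tableau for the negation not Box ((r and p) implies r):
1. not Box ((r and p) implies r), w0
2. not ((r and p) implies r), w1
3. r and p, w1
4. not r, w1
5. r, w1
6. p, w1
Accessibility: w0Rw0, w0Rw1, w1Rw1
Branch closes: r and not r both at w1.
All branches of the negation close; one closing branch shown above.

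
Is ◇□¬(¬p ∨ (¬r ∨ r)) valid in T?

Tableau for the negation ¬◇□¬(¬p ∨ (¬r ∨ r)):
1. ¬◇□¬(¬p ∨ (¬r ∨ r)), 0
2. ¬□¬(¬p ∨ (¬r ∨ r)), 0
3. ¬p ∨ (¬r ∨ r), 1
4. ¬□¬(¬p ∨ (¬r ∨ r)), 1
5. ¬r ∨ r, 1
6. r, 1
7. ¬p ∨ (¬r ∨ r), 2
8. ¬r ∨ r, 2
9. r, 2
Accessibility: 0R0, 0R1, 1R1, 1R2, 2R2
The negation has an open branch (countermodel exists).

No, not valid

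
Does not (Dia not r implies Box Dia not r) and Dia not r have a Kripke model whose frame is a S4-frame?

1. not (Dia not r implies Box Dia not r) and Dia not r, 0
2. not (Dia not r implies Box Dia not r), 0
3. Dia not r, 0
4. not Box Dia not r, 0
5. not r, 1
6. not Dia not r, 2
7. r, 2
Accessibility: 0R0, 0R1, 0R2, 1R1, 2R2

Satisfiable (open branch found)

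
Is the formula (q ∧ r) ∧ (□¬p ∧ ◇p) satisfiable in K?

1. (q ∧ r) ∧ (□¬p ∧ ◇p), u
2. q ∧ r, u   [∧-rule on 1]
3. □¬p ∧ ◇p, u   [∧-rule on 1]
4. q, u   [∧-rule on 2]
5. r, u   [∧-rule on 2]
6. □¬p, u   [∧-rule on 3]
7. ◇p, u   [∧-rule on 3]
8. p, v   [◇-rule on 7: fresh world v, uRv]
9. ¬p, v   [□-rule on 6 via uRv]
Accessibility: uRv
Branch closes: p and ¬p both at v.
All branches of the tableau close; one closing branch shown above.

No, unsatisfiable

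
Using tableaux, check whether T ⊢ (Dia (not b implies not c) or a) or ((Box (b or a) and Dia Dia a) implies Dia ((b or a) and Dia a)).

Tableau for the negation not ((Dia (not b implies not c) or a) or ((Box (b or a) and Dia Dia a) implies Dia ((b or a) and Dia a))):
1. not ((Dia (not b implies not c) or a) or ((Box (b or a) and Dia Dia a) implies Dia ((b or a) and Dia a))), u
2. not (Dia (not b implies not c) or a), u
3. not ((Box (b or a) and Dia Dia a) implies Dia ((b or a) and Dia a)), u
4. not Dia (not b implies not c), u
5. not a, u
6. Box (b or a) and Dia Dia a, u
7. not Dia ((b or a) and Dia a), u
8. Box (b or a), u
9. Dia Dia a, u
10. not (not b implies not c), u
11. not b, u
12. c, u
13. not ((b or a) and Dia a), u
14. b or a, u
15. not (b or a), u
16. a, u
Accessibility: uRu
Branch closes: a and not a both at u.
All branches of the negation close; one closing branch shown above.

Valid in T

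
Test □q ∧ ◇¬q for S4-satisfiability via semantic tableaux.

1. □q ∧ ◇¬q, 0
2. □q, 0   [∧-rule on 1]
3. ◇¬q, 0   [∧-rule on 1]
4. q, 0   [□-rule on 2 via 0R0]
5. ¬q, 1   [◇-rule on 3: fresh world 1, 0R1]
6. q, 1   [□-rule on 2 via 0R1]
Accessibility: 0R0, 0R1, 1R1
Branch closes: q and ¬q both at 1.
Every branch closes; the branch above is one of them.

Unsatisfiable (every branch closes)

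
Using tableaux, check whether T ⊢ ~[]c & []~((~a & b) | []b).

Tableau for the negation ~(~[]c & []~((~a & b) | []b)):
1. ~(~[]c & []~((~a & b) | []b)), u
2. ~[]~((~a & b) | []b), u   [~&-rule on 1 (branches; this branch)]
3. (~a & b) | []b, v   [~[]-rule on 2: fresh world v, uRv]
4. []b, v   [|-rule on 3 (branches; this branch)]
5. b, v   [[]-rule on 4 via vRv]
Accessibility: uRu, uRv, vRv
The negation has an open branch (countermodel exists).

Invalid (countermodel exists)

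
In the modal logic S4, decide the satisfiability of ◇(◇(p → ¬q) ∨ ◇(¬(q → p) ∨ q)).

Satisfiable (open branch found)

1. ◇(◇(p → ¬q) ∨ ◇(¬(q → p) ∨ q)), u
2. ◇(p → ¬q) ∨ ◇(¬(q → p) ∨ q), v
3. ◇(¬(q → p) ∨ q), v
4. ¬(q → p) ∨ q, w
5. q, w
Accessibility: uRu, uRv, uRw, vRv, vRw, wRw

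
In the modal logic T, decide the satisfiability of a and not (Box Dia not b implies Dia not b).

1. a and not (Box Dia not b implies Dia not b), 0
2. a, 0
3. not (Box Dia not b implies Dia not b), 0
4. Box Dia not b, 0
5. not Dia not b, 0
6. Dia not b, 0
7. b, 0
8. not b, 1
9. Dia not b, 1
10. b, 1
Accessibility: 0R0, 0R1, 1R1
Branch closes: b and not b both at 1.
(One branch shown.) All branches close.

Unsatisfiable (every branch closes)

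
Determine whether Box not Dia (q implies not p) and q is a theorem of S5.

Not valid

Tableau for the negation not (Box not Dia (q implies not p) and q):
1. not (Box not Dia (q implies not p) and q), w0
2. not q, w0
Accessibility: w0Rw0
The negation has an open branch (countermodel exists).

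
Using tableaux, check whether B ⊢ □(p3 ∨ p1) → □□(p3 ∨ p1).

Tableau for the negation ¬(□(p3 ∨ p1) → □□(p3 ∨ p1)):
1. ¬(□(p3 ∨ p1) → □□(p3 ∨ p1)), 0
2. □(p3 ∨ p1), 0
3. ¬□□(p3 ∨ p1), 0
4. p3 ∨ p1, 0
5. p1, 0
6. ¬□(p3 ∨ p1), 1
7. p3 ∨ p1, 1
8. p1, 1
9. ¬(p3 ∨ p1), 2
10. ¬p3, 2
11. ¬p1, 2
Accessibility: 0R0, 0R1, 1R0, 1R1, 1R2, 2R1, 2R2
The negation has an open branch (countermodel exists).

No, not valid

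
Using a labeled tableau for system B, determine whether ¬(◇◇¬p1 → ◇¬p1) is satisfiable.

Yes, satisfiable

1. ¬(◇◇¬p1 → ◇¬p1), w0
2. ◇◇¬p1, w0   [¬→-rule on 1]
3. ¬◇¬p1, w0   [¬→-rule on 1]
4. p1, w0   [¬◇-rule on 3 via w0Rw0]
5. ◇¬p1, w1   [◇-rule on 2: fresh world w1, w0Rw1]
6. p1, w1   [¬◇-rule on 3 via w0Rw1]
7. ¬p1, w2   [◇-rule on 5: fresh world w2, w1Rw2]
Accessibility: w0Rw0, w0Rw1, w1Rw0, w1Rw1, w1Rw2, w2Rw1, w2Rw2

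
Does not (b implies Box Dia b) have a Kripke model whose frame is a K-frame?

1. not (b implies Box Dia b), 0
2. b, 0
3. not Box Dia b, 0
4. not Dia b, 1
Accessibility: 0R1

Satisfiable (open branch found)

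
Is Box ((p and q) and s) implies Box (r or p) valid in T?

Valid

Tableau for the negation not (Box ((p and q) and s) implies Box (r or p)):
1. not (Box ((p and q) and s) implies Box (r or p)), 0
2. Box ((p and q) and s), 0
3. not Box (r or p), 0
4. (p and q) and s, 0
5. p and q, 0
6. s, 0
7. p, 0
8. q, 0
9. not (r or p), 1
10. not r, 1
11. not p, 1
12. (p and q) and s, 1
13. p and q, 1
14. s, 1
15. p, 1
16. q, 1
Accessibility: 0R0, 0R1, 1R1
Branch closes: p and not p both at 1.
Every branch of the negation's tableau closes; the branch above is one of them.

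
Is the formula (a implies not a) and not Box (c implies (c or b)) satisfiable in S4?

1. (a implies not a) and not Box (c implies (c or b)), u
2. a implies not a, u   [and-rule on 1]
3. not Box (c implies (c or b)), u   [and-rule on 1]
4. not a, u   [implies-rule on 2 (branches; this branch)]
5. not (c implies (c or b)), v   [neg-Box-rule on 3: fresh world v, uRv]
6. c, v   [neg-implies-rule on 5]
7. not (c or b), v   [neg-implies-rule on 5]
8. not c, v   [neg-or-rule on 7]
9. not b, v   [neg-or-rule on 7]
Accessibility: uRu, uRv, vRv
Branch closes: c and not c both at v.
(One branch shown.) All branches close.

No, unsatisfiable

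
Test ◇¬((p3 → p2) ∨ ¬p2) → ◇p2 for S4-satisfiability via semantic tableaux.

Satisfiable (open branch found)

1. ◇¬((p3 → p2) ∨ ¬p2) → ◇p2, u
2. ◇p2, u
3. p2, v
Accessibility: uRu, uRv, vRv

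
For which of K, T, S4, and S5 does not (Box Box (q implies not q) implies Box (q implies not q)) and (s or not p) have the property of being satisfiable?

K

T-tableau for the formula:
1. not (Box Box (q implies not q) implies Box (q implies not q)) and (s or not p), u
2. not (Box Box (q implies not q) implies Box (q implies not q)), u
3. s or not p, u
4. Box Box (q implies not q), u
5. not Box (q implies not q), u
6. Box (q implies not q), u
7. q implies not q, u
8. not p, u
9. not q, u
10. not (q implies not q), v
11. q, v
12. Box (q implies not q), v
13. q implies not q, v
14. not q, v
Accessibility: uRu, uRv, vRv
Branch closes: q and not q both at v.
Every branch closes (one shown): unsatisfiable in T, hence also in S4, S5 (every S4/S5-frame is a T-frame).
K-tableau for the formula:
1. not (Box Box (q implies not q) implies Box (q implies not q)) and (s or not p), u
2. not (Box Box (q implies not q) implies Box (q implies not q)), u
3. s or not p, u
4. Box Box (q implies not q), u
5. not Box (q implies not q), u
6. not p, u
7. not (q implies not q), v
8. q, v
9. Box (q implies not q), v
Accessibility: uRv
Complete open branch: satisfiable in K.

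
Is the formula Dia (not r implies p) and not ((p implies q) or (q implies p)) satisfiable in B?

Unsatisfiable (every branch closes)

1. Dia (not r implies p) and not ((p implies q) or (q implies p)), u
2. Dia (not r implies p), u
3. not ((p implies q) or (q implies p)), u
4. not (p implies q), u
5. not (q implies p), u
6. p, u
7. not q, u
8. q, u
9. not p, u
Accessibility: uRu
Branch closes: q and not q both at u.
(One branch shown.) All branches close.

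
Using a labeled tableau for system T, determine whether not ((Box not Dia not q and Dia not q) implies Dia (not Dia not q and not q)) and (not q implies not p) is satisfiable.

Unsatisfiable (every branch closes)

1. not ((Box not Dia not q and Dia not q) implies Dia (not Dia not q and not q)) and (not q implies not p), 0
2. not ((Box not Dia not q and Dia not q) implies Dia (not Dia not q and not q)), 0
3. not q implies not p, 0
4. Box not Dia not q and Dia not q, 0
5. not Dia (not Dia not q and not q), 0
6. Box not Dia not q, 0
7. Dia not q, 0
8. not (not Dia not q and not q), 0
9. not Dia not q, 0
10. q, 0
11. not p, 0
12. not q, 1
13. not (not Dia not q and not q), 1
14. not Dia not q, 1
15. q, 1
Accessibility: 0R0, 0R1, 1R1
Branch closes: q and not q both at 1.
(One branch shown.) All branches close.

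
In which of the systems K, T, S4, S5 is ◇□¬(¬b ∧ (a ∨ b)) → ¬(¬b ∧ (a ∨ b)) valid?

S5-tableau for the negation ¬(◇□¬(¬b ∧ (a ∨ b)) → ¬(¬b ∧ (a ∨ b))):
1. ¬(◇□¬(¬b ∧ (a ∨ b)) → ¬(¬b ∧ (a ∨ b))), 0
2. ◇□¬(¬b ∧ (a ∨ b)), 0   [¬→-rule on 1]
3. ¬b ∧ (a ∨ b), 0   [¬→-rule on 1]
4. ¬b, 0   [∧-rule on 3]
5. a ∨ b, 0   [∧-rule on 3]
6. a, 0   [∨-rule on 5 (branches; this branch)]
7. □¬(¬b ∧ (a ∨ b)), 1   [◇-rule on 2: fresh world 1, 0R1]
8. ¬(¬b ∧ (a ∨ b)), 0   [□-rule on 7 via 1R0]
9. ¬(¬b ∧ (a ∨ b)), 1   [□-rule on 7 via 1R1]
10. ¬(a ∨ b), 0   [¬∧-rule on 8 (branches; this branch)]
11. ¬a, 0   [¬∨-rule on 10]
Accessibility: 0R0, 0R1, 1R0, 1R1
Branch closes: a and ¬a both at 0.
Every branch closes (one shown): valid in S5.
S4-tableau for the negation ¬(◇□¬(¬b ∧ (a ∨ b)) → ¬(¬b ∧ (a ∨ b))):
1. ¬(◇□¬(¬b ∧ (a ∨ b)) → ¬(¬b ∧ (a ∨ b))), 0
2. ◇□¬(¬b ∧ (a ∨ b)), 0   [¬→-rule on 1]
3. ¬b ∧ (a ∨ b), 0   [¬→-rule on 1]
4. ¬b, 0   [∧-rule on 3]
5. a ∨ b, 0   [∧-rule on 3]
6. a, 0   [∨-rule on 5 (branches; this branch)]
7. □¬(¬b ∧ (a ∨ b)), 1   [◇-rule on 2: fresh world 1, 0R1]
8. ¬(¬b ∧ (a ∨ b)), 1   [□-rule on 7 via 1R1]
9. ¬(a ∨ b), 1   [¬∧-rule on 8 (branches; this branch)]
10. ¬a, 1   [¬∨-rule on 9]
11. ¬b, 1   [¬∨-rule on 9]
Accessibility: 0R0, 0R1, 1R1
Complete open branch: countermodel on an S4-frame, so not valid in S4, nor in K, T (the same frame is also a K-frame and a T-frame).

S5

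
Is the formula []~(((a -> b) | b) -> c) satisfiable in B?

1. []~(((a -> b) | b) -> c), 0
2. ~(((a -> b) | b) -> c), 0
3. (a -> b) | b, 0
4. ~c, 0
5. b, 0
Accessibility: 0R0

Yes, satisfiable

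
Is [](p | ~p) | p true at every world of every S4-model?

Valid in S4

Tableau for the negation ~([](p | ~p) | p):
1. ~([](p | ~p) | p), 0
2. ~[](p | ~p), 0   [~|-rule on 1]
3. ~p, 0   [~|-rule on 1]
4. ~(p | ~p), 1   [~[]-rule on 2: fresh world 1, 0R1]
5. ~p, 1   [~|-rule on 4]
6. p, 1   [~|-rule on 4]
Accessibility: 0R0, 0R1, 1R1
Branch closes: p and ~p both at 1.
All branches of the negation close; one closing branch shown above.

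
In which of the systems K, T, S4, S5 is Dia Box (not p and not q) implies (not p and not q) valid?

S5-tableau for the negation not (Dia Box (not p and not q) implies (not p and not q)):
1. not (Dia Box (not p and not q) implies (not p and not q)), w0
2. Dia Box (not p and not q), w0   [neg-implies-rule on 1]
3. not (not p and not q), w0   [neg-implies-rule on 1]
4. q, w0   [neg-and-rule on 3 (branches; this branch)]
5. Box (not p and not q), w1   [Dia-rule on 2: fresh world w1, w0Rw1]
6. not p and not q, w0   [Box-rule on 5 via w1Rw0]
7. not p, w0   [and-rule on 6]
8. not q, w0   [and-rule on 6]
Accessibility: w0Rw0, w0Rw1, w1Rw0, w1Rw1
Branch closes: q and not q both at w0.
Every branch closes (one shown): valid in S5.
S4-tableau for the negation not (Dia Box (not p and not q) implies (not p and not q)):
1. not (Dia Box (not p and not q) implies (not p and not q)), w0
2. Dia Box (not p and not q), w0   [neg-implies-rule on 1]
3. not (not p and not q), w0   [neg-implies-rule on 1]
4. q, w0   [neg-and-rule on 3 (branches; this branch)]
5. Box (not p and not q), w1   [Dia-rule on 2: fresh world w1, w0Rw1]
6. not p and not q, w1   [Box-rule on 5 via w1Rw1]
7. not p, w1   [and-rule on 6]
8. not q, w1   [and-rule on 6]
Accessibility: w0Rw0, w0Rw1, w1Rw1
Complete open branch: countermodel on an S4-frame, so not valid in S4, nor in K, T (the same frame is also a K-frame and a T-frame).

S5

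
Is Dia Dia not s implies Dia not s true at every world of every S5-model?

Valid

Tableau for the negation not (Dia Dia not s implies Dia not s):
1. not (Dia Dia not s implies Dia not s), u
2. Dia Dia not s, u
3. not Dia not s, u
4. s, u
5. Dia not s, v
6. s, v
7. not s, w
8. s, w
Accessibility: uRu, uRv, uRw, vRu, vRv, vRw, wRu, wRv, wRw
Branch closes: s and not s both at w.
All branches of the negation close; one closing branch shown above.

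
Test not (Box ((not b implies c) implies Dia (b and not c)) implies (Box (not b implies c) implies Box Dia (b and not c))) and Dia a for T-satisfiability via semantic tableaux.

1. not (Box ((not b implies c) implies Dia (b and not c)) implies (Box (not b implies c) implies Box Dia (b and not c))) and Dia a, 0
2. not (Box ((not b implies c) implies Dia (b and not c)) implies (Box (not b implies c) implies Box Dia (b and not c))), 0
3. Dia a, 0
4. Box ((not b implies c) implies Dia (b and not c)), 0
5. not (Box (not b implies c) implies Box Dia (b and not c)), 0
6. Box (not b implies c), 0
7. not Box Dia (b and not c), 0
8. (not b implies c) implies Dia (b and not c), 0
9. not b implies c, 0
10. Dia (b and not c), 0
11. c, 0
12. a, 1
13. (not b implies c) implies Dia (b and not c), 1
14. not b implies c, 1
15. Dia (b and not c), 1
16. c, 1
17. not Dia (b and not c), 2
18. (not b implies c) implies Dia (b and not c), 2
19. not b implies c, 2
20. not (b and not c), 2
21. Dia (b and not c), 2
22. c, 2
23. b and not c, 3
24. b, 3
25. not c, 3
26. (not b implies c) implies Dia (b and not c), 3
27. not b implies c, 3
28. Dia (b and not c), 3
29. b and not c, 4
30. b, 4
31. not c, 4
32. b and not c, 5
33. b, 5
34. not c, 5
35. not (b and not c), 5
36. c, 5
Accessibility: 0R0, 0R1, 0R2, 0R3, 1R1, 1R4, 2R2, 2R5, 3R3, 4R4, 5R5
Branch closes: c and not c both at 5.
Every branch closes; the branch above is one of them.

Unsatisfiable (every branch closes)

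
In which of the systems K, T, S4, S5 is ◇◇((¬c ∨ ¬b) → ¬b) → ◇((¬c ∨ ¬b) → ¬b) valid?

S4, S5

S4-tableau for the negation ¬(◇◇((¬c ∨ ¬b) → ¬b) → ◇((¬c ∨ ¬b) → ¬b)):
1. ¬(◇◇((¬c ∨ ¬b) → ¬b) → ◇((¬c ∨ ¬b) → ¬b)), u
2. ◇◇((¬c ∨ ¬b) → ¬b), u   [¬→-rule on 1]
3. ¬◇((¬c ∨ ¬b) → ¬b), u   [¬→-rule on 1]
4. ¬((¬c ∨ ¬b) → ¬b), u   [¬◇-rule on 3 via uRu]
5. ¬c ∨ ¬b, u   [¬→-rule on 4]
6. b, u   [¬→-rule on 4]
7. ¬c, u   [∨-rule on 5 (branches; this branch)]
8. ◇((¬c ∨ ¬b) → ¬b), v   [◇-rule on 2: fresh world v, uRv]
9. ¬((¬c ∨ ¬b) → ¬b), v   [¬◇-rule on 3 via uRv]
10. ¬c ∨ ¬b, v   [¬→-rule on 9]
11. b, v   [¬→-rule on 9]
12. ¬c, v   [∨-rule on 10 (branches; this branch)]
13. (¬c ∨ ¬b) → ¬b, w   [◇-rule on 8: fresh world w, vRw]
14. ¬((¬c ∨ ¬b) → ¬b), w   [¬◇-rule on 3 via uRw]
15. ¬c ∨ ¬b, w   [¬→-rule on 14]
16. b, w   [¬→-rule on 14]
17. ¬(¬c ∨ ¬b), w   [→-rule on 13 (branches; this branch)]
18. c, w   [¬∨-rule on 17]
19. ¬b, w   [∨-rule on 15 (branches; this branch)]
Accessibility: uRu, uRv, uRw, vRv, vRw, wRw
Branch closes: b and ¬b both at w.
Every branch closes (one shown): valid in S4, hence also in S5 (every theorem of S4 is a theorem of S5).
T-tableau for the negation ¬(◇◇((¬c ∨ ¬b) → ¬b) → ◇((¬c ∨ ¬b) → ¬b)):
1. ¬(◇◇((¬c ∨ ¬b) → ¬b) → ◇((¬c ∨ ¬b) → ¬b)), u
2. ◇◇((¬c ∨ ¬b) → ¬b), u   [¬→-rule on 1]
3. ¬◇((¬c ∨ ¬b) → ¬b), u   [¬→-rule on 1]
4. ¬((¬c ∨ ¬b) → ¬b), u   [¬◇-rule on 3 via uRu]
5. ¬c ∨ ¬b, u   [¬→-rule on 4]
6. b, u   [¬→-rule on 4]
7. ¬c, u   [∨-rule on 5 (branches; this branch)]
8. ◇((¬c ∨ ¬b) → ¬b), v   [◇-rule on 2: fresh world v, uRv]
9. ¬((¬c ∨ ¬b) → ¬b), v   [¬◇-rule on 3 via uRv]
10. ¬c ∨ ¬b, v   [¬→-rule on 9]
11. b, v   [¬→-rule on 9]
12. ¬c, v   [∨-rule on 10 (branches; this branch)]
13. (¬c ∨ ¬b) → ¬b, w   [◇-rule on 8: fresh world w, vRw]
14. ¬b, w   [→-rule on 13 (branches; this branch)]
Accessibility: uRu, uRv, vRv, vRw, wRw
Complete open branch: countermodel on a T-frame, so not valid in T, nor in K (the same frame is also a K-frame).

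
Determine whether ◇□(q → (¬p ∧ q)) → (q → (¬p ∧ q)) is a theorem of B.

Tableau for the negation ¬(◇□(q → (¬p ∧ q)) → (q → (¬p ∧ q))):
1. ¬(◇□(q → (¬p ∧ q)) → (q → (¬p ∧ q))), 0
2. ◇□(q → (¬p ∧ q)), 0
3. ¬(q → (¬p ∧ q)), 0
4. q, 0
5. ¬(¬p ∧ q), 0
6. p, 0
7. □(q → (¬p ∧ q)), 1
8. q → (¬p ∧ q), 0
9. q → (¬p ∧ q), 1
10. ¬p ∧ q, 0
11. ¬p, 0
Accessibility: 0R0, 0R1, 1R0, 1R1
Branch closes: p and ¬p both at 0.
Every branch of the negation's tableau closes; the branch above is one of them.

Valid in B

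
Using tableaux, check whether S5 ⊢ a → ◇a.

Valid in S5

Tableau for the negation ¬(a → ◇a):
1. ¬(a → ◇a), 0
2. a, 0
3. ¬◇a, 0
4. ¬a, 0
Accessibility: 0R0
Branch closes: a and ¬a both at 0.
All branches of the negation close; one closing branch shown above.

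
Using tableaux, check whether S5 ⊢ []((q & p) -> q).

Tableau for the negation ~[]((q & p) -> q):
1. ~[]((q & p) -> q), u
2. ~((q & p) -> q), v   [~[]-rule on 1: fresh world v, uRv]
3. q & p, v   [~->-rule on 2]
4. ~q, v   [~->-rule on 2]
5. q, v   [&-rule on 3]
6. p, v   [&-rule on 3]
Accessibility: uRu, uRv, vRu, vRv
Branch closes: q and ~q both at v.
All branches of the negation close; one closing branch shown above.

Yes, valid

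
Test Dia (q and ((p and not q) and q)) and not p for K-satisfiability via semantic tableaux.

1. Dia (q and ((p and not q) and q)) and not p, u
2. Dia (q and ((p and not q) and q)), u
3. not p, u
4. q and ((p and not q) and q), v
5. q, v
6. (p and not q) and q, v
7. p and not q, v
8. p, v
9. not q, v
Accessibility: uRv
Branch closes: q and not q both at v.
(One branch shown.) All branches close.

Unsatisfiable (every branch closes)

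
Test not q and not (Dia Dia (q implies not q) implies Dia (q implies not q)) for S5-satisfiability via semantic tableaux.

1. not q and not (Dia Dia (q implies not q) implies Dia (q implies not q)), 0
2. not q, 0
3. not (Dia Dia (q implies not q) implies Dia (q implies not q)), 0
4. Dia Dia (q implies not q), 0
5. not Dia (q implies not q), 0
6. not (q implies not q), 0
7. q, 0
Accessibility: 0R0
Branch closes: q and not q both at 0.
All branches of the tableau close; one closing branch shown above.

No, unsatisfiable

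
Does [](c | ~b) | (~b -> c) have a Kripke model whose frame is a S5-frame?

1. [](c | ~b) | (~b -> c), w0
2. ~b -> c, w0
3. c, w0
Accessibility: w0Rw0

Satisfiable (open branch found)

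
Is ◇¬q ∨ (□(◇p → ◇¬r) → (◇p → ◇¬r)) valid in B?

Tableau for the negation ¬(◇¬q ∨ (□(◇p → ◇¬r) → (◇p → ◇¬r))):
1. ¬(◇¬q ∨ (□(◇p → ◇¬r) → (◇p → ◇¬r))), w0
2. ¬◇¬q, w0   [¬∨-rule on 1]
3. ¬(□(◇p → ◇¬r) → (◇p → ◇¬r)), w0   [¬∨-rule on 1]
4. □(◇p → ◇¬r), w0   [¬→-rule on 3]
5. ¬(◇p → ◇¬r), w0   [¬→-rule on 3]
6. ◇p, w0   [¬→-rule on 5]
7. ¬◇¬r, w0   [¬→-rule on 5]
8. q, w0   [¬◇-rule on 2 via w0Rw0]
9. ◇p → ◇¬r, w0   [□-rule on 4 via w0Rw0]
10. r, w0   [¬◇-rule on 7 via w0Rw0]
11. ◇¬r, w0   [→-rule on 9 (branches; this branch)]
12. p, w1   [◇-rule on 6: fresh world w1, w0Rw1]
13. q, w1   [¬◇-rule on 2 via w0Rw1]
14. ◇p → ◇¬r, w1   [□-rule on 4 via w0Rw1]
15. r, w1   [¬◇-rule on 7 via w0Rw1]
16. ◇¬r, w1   [→-rule on 14 (branches; this branch)]
17. ¬r, w2   [◇-rule on 11: fresh world w2, w0Rw2]
18. q, w2   [¬◇-rule on 2 via w0Rw2]
19. ◇p → ◇¬r, w2   [□-rule on 4 via w0Rw2]
20. r, w2   [¬◇-rule on 7 via w0Rw2]
Accessibility: w0Rw0, w0Rw1, w0Rw2, w1Rw0, w1Rw1, w2Rw0, w2Rw2
Branch closes: r and ¬r both at w2.
Every branch of the negation's tableau closes; the branch above is one of them.

Valid in B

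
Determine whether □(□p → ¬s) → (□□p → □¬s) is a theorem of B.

Valid in B

Tableau for the negation ¬(□(□p → ¬s) → (□□p → □¬s)):
1. ¬(□(□p → ¬s) → (□□p → □¬s)), u
2. □(□p → ¬s), u   [¬→-rule on 1]
3. ¬(□□p → □¬s), u   [¬→-rule on 1]
4. □□p, u   [¬→-rule on 3]
5. ¬□¬s, u   [¬→-rule on 3]
6. □p → ¬s, u   [□-rule on 2 via uRu]
7. □p, u   [□-rule on 4 via uRu]
8. p, u   [□-rule on 7 via uRu]
9. ¬□p, u   [→-rule on 6 (branches; this branch)]
10. s, v   [¬□-rule on 5: fresh world v, uRv]
11. □p → ¬s, v   [□-rule on 2 via uRv]
12. □p, v   [□-rule on 4 via uRv]
13. p, v   [□-rule on 7 via uRv]
14. ¬□p, v   [→-rule on 11 (branches; this branch)]
15. ¬p, w   [¬□-rule on 9: fresh world w, uRw]
16. □p → ¬s, w   [□-rule on 2 via uRw]
17. □p, w   [□-rule on 4 via uRw]
18. p, w   [□-rule on 7 via uRw]
Accessibility: uRu, uRv, uRw, vRu, vRv, wRu, wRw
Branch closes: p and ¬p both at w.
All branches of the negation close; one closing branch shown above.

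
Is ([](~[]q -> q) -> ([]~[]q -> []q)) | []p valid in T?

Valid

Tableau for the negation ~(([](~[]q -> q) -> ([]~[]q -> []q)) | []p):
1. ~(([](~[]q -> q) -> ([]~[]q -> []q)) | []p), 0
2. ~([](~[]q -> q) -> ([]~[]q -> []q)), 0
3. ~[]p, 0
4. [](~[]q -> q), 0
5. ~([]~[]q -> []q), 0
6. []~[]q, 0
7. ~[]q, 0
8. ~[]q -> q, 0
9. q, 0
10. ~p, 1
11. ~[]q -> q, 1
12. ~[]q, 1
13. []q, 1
14. q, 1
15. ~q, 2
16. ~[]q -> q, 2
17. ~[]q, 2
18. []q, 2
19. q, 2
Accessibility: 0R0, 0R1, 0R2, 1R1, 2R2
Branch closes: q and ~q both at 2.
Every branch of the negation's tableau closes; the branch above is one of them.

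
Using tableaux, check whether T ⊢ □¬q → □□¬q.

Tableau for the negation ¬(□¬q → □□¬q):
1. ¬(□¬q → □□¬q), w0
2. □¬q, w0   [¬→-rule on 1]
3. ¬□□¬q, w0   [¬→-rule on 1]
4. ¬q, w0   [□-rule on 2 via w0Rw0]
5. ¬□¬q, w1   [¬□-rule on 3: fresh world w1, w0Rw1]
6. ¬q, w1   [□-rule on 2 via w0Rw1]
7. q, w2   [¬□-rule on 5: fresh world w2, w1Rw2]
Accessibility: w0Rw0, w0Rw1, w1Rw1, w1Rw2, w2Rw2
The negation has an open branch (countermodel exists).

Not valid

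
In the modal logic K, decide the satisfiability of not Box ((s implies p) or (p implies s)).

1. not Box ((s implies p) or (p implies s)), 0
2. not ((s implies p) or (p implies s)), 1
3. not (s implies p), 1
4. not (p implies s), 1
5. s, 1
6. not p, 1
7. p, 1
8. not s, 1
Accessibility: 0R1
Branch closes: p and not p both at 1.
All branches of the tableau close; one closing branch shown above.

Unsatisfiable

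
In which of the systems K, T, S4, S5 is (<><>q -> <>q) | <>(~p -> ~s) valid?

S4, S5

S4-tableau for the negation ~((<><>q -> <>q) | <>(~p -> ~s)):
1. ~((<><>q -> <>q) | <>(~p -> ~s)), u
2. ~(<><>q -> <>q), u
3. ~<>(~p -> ~s), u
4. <><>q, u
5. ~<>q, u
6. ~(~p -> ~s), u
7. ~p, u
8. s, u
9. ~q, u
10. <>q, v
11. ~(~p -> ~s), v
12. ~p, v
13. s, v
14. ~q, v
15. q, w
16. ~(~p -> ~s), w
17. ~p, w
18. s, w
19. ~q, w
Accessibility: uRu, uRv, uRw, vRv, vRw, wRw
Branch closes: q and ~q both at w.
Every branch closes (one shown): valid in S4, hence also in S5 (every theorem of S4 is a theorem of S5).
T-tableau for the negation ~((<><>q -> <>q) | <>(~p -> ~s)):
1. ~((<><>q -> <>q) | <>(~p -> ~s)), u
2. ~(<><>q -> <>q), u
3. ~<>(~p -> ~s), u
4. <><>q, u
5. ~<>q, u
6. ~(~p -> ~s), u
7. ~p, u
8. s, u
9. ~q, u
10. <>q, v
11. ~(~p -> ~s), v
12. ~p, v
13. s, v
14. ~q, v
15. q, w
Accessibility: uRu, uRv, vRv, vRw, wRw
Complete open branch: countermodel on a T-frame, so not valid in T, nor in K (the same frame is also a K-frame).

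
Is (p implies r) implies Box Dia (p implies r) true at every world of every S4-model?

Not valid

Tableau for the negation not ((p implies r) implies Box Dia (p implies r)):
1. not ((p implies r) implies Box Dia (p implies r)), 0
2. p implies r, 0
3. not Box Dia (p implies r), 0
4. r, 0
5. not Dia (p implies r), 1
6. not (p implies r), 1
7. p, 1
8. not r, 1
Accessibility: 0R0, 0R1, 1R1
The negation has an open branch (countermodel exists).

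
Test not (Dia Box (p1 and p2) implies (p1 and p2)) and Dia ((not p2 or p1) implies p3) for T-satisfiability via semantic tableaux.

1. not (Dia Box (p1 and p2) implies (p1 and p2)) and Dia ((not p2 or p1) implies p3), u
2. not (Dia Box (p1 and p2) implies (p1 and p2)), u
3. Dia ((not p2 or p1) implies p3), u
4. Dia Box (p1 and p2), u
5. not (p1 and p2), u
6. not p2, u
7. (not p2 or p1) implies p3, v
8. p3, v
9. Box (p1 and p2), w
10. p1 and p2, w
11. p1, w
12. p2, w
Accessibility: uRu, uRv, uRw, vRv, wRw

Satisfiable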